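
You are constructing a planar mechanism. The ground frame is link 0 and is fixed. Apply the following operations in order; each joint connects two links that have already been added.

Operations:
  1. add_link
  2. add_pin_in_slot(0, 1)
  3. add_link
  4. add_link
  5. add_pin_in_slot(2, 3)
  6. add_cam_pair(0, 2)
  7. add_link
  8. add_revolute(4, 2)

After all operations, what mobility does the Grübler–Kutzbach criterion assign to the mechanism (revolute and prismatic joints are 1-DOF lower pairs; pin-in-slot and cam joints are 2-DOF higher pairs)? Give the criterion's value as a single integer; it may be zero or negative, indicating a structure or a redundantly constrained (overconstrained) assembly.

M = 7

ground; <1,0,0>
#1 <2,0,0>
PS:0↔1 J2 <2,0,1>
#2 <3,0,1>
#3 <4,0,1>
PS:2↔3 J2 <4,0,2>
C:0↔2 J2 <4,0,3>
#4 <5,0,3>
R:4↔2 J1 <5,1,3>
3×4 − 2×1 − 1×3 = 7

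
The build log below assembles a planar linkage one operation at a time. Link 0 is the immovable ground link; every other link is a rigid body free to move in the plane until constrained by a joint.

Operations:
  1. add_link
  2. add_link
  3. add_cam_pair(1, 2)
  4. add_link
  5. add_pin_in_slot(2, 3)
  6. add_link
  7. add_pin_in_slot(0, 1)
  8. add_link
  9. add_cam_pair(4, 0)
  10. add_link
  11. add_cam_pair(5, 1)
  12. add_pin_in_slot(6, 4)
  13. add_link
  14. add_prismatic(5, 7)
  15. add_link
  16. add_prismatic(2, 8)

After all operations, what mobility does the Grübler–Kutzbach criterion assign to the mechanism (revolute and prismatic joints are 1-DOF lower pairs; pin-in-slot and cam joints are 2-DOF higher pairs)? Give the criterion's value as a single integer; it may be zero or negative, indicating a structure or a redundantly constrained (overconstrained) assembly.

ground; <1,0,0>
#1 <2,0,0>
#2 <3,0,0>
C:1↔2 J2 <3,0,1>
#3 <4,0,1>
PS:2↔3 J2 <4,0,2>
#4 <5,0,2>
PS:0↔1 J2 <5,0,3>
#5 <6,0,3>
C:4↔0 J2 <6,0,4>
#6 <7,0,4>
C:5↔1 J2 <7,0,5>
PS:6↔4 J2 <7,0,6>
#7 <8,0,6>
P:5↔7 J1 <8,1,6>
#8 <9,1,6>
P:2↔8 J1 <9,2,6>
3×8 − 2×2 − 1×6 = 14

M = 14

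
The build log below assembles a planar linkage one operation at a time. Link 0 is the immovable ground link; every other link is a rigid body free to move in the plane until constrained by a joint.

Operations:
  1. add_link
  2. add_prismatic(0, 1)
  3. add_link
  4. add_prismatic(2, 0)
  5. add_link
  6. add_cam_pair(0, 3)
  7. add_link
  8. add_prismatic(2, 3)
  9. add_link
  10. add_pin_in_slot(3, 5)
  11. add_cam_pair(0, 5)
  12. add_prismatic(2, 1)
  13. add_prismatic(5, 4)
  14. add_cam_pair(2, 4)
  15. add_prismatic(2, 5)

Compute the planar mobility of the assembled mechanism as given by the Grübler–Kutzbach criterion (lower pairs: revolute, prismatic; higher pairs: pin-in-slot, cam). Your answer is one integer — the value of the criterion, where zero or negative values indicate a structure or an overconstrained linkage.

L=1 J1=0 J2=0
add link → L=2 J1=0 J2=0
P@0,1 dof=1 J1 → L=2 J1=1 J2=0
add link → L=3 J1=1 J2=0
P@2,0 dof=1 J1 → L=3 J1=2 J2=0
add link → L=4 J1=2 J2=0
C@0,3 dof=2 J2 → L=4 J1=2 J2=1
add link → L=5 J1=2 J2=1
P@2,3 dof=1 J1 → L=5 J1=3 J2=1
add link → L=6 J1=3 J2=1
PS@3,5 dof=2 J2 → L=6 J1=3 J2=2
C@0,5 dof=2 J2 → L=6 J1=3 J2=3
P@2,1 dof=1 J1 → L=6 J1=4 J2=3
P@5,4 dof=1 J1 → L=6 J1=5 J2=3
C@2,4 dof=2 J2 → L=6 J1=5 J2=4
P@2,5 dof=1 J1 → L=6 J1=6 J2=4
M=3(L−1)−2J1−J2=3·5−2·6−4=-1

M = -1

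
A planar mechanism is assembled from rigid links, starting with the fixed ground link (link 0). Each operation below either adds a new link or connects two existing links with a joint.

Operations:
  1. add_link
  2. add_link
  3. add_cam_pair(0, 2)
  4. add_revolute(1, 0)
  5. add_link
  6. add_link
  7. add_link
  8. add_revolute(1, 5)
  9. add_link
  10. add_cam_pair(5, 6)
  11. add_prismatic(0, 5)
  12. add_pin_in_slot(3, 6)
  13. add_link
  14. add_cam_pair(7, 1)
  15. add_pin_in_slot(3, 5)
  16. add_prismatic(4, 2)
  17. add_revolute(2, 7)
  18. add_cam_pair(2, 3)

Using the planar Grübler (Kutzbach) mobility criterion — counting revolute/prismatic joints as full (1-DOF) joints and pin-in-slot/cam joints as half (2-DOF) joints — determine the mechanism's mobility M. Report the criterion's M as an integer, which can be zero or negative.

ground; <1,0,0>
#1 <2,0,0>
#2 <3,0,0>
C:0↔2 J2 <3,0,1>
R:1↔0 J1 <3,1,1>
#3 <4,1,1>
#4 <5,1,1>
#5 <6,1,1>
R:1↔5 J1 <6,2,1>
#6 <7,2,1>
C:5↔6 J2 <7,2,2>
P:0↔5 J1 <7,3,2>
PS:3↔6 J2 <7,3,3>
#7 <8,3,3>
C:7↔1 J2 <8,3,4>
PS:3↔5 J2 <8,3,5>
P:4↔2 J1 <8,4,5>
R:2↔7 J1 <8,5,5>
C:2↔3 J2 <8,5,6>
3×7 − 2×5 − 1×6 = 5

M = 5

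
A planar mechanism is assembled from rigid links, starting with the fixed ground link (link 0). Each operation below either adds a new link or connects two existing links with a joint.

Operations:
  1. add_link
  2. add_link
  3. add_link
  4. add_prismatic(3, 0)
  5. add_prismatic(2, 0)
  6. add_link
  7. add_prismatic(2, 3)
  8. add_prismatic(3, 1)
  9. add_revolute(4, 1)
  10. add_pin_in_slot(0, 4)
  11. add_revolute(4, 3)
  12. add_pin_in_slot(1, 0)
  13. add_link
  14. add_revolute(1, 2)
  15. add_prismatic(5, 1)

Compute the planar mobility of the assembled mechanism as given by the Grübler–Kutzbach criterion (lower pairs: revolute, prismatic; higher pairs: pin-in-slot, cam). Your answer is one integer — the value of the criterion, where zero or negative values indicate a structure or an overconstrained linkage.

M = -3

link 0 = ground. State L|J1|J2 = 1|0|0
+link1  2|0|0
+link2  3|0|0
+link3  4|0|0
P(3,0) f=1→J1  4|1|0
P(2,0) f=1→J1  4|2|0
+link4  5|2|0
P(2,3) f=1→J1  5|3|0
P(3,1) f=1→J1  5|4|0
R(4,1) f=1→J1  5|5|0
PS(0,4) f=2→J2  5|5|1
R(4,3) f=1→J1  5|6|1
PS(1,0) f=2→J2  5|6|2
+link5  6|6|2
R(1,2) f=1→J1  6|7|2
P(5,1) f=1→J1  6|8|2
M = 3(6−1)−2·8−2 = 15−16−2 = -3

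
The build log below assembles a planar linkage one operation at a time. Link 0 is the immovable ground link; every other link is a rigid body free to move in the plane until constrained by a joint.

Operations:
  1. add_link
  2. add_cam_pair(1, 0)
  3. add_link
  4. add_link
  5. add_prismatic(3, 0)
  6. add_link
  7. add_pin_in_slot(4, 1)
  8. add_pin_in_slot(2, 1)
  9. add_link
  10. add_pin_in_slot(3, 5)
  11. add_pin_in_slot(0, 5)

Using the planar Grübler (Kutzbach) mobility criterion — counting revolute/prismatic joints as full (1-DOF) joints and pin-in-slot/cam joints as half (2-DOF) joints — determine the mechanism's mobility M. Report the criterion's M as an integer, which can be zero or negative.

(L,J1,J2)=(1,0,0); link0 fixed
link1: (2,0,0)
C 1-0 [J2]: (2,0,1)
link2: (3,0,1)
link3: (4,0,1)
P 3-0 [J1]: (4,1,1)
link4: (5,1,1)
PS 4-1 [J2]: (5,1,2)
PS 2-1 [J2]: (5,1,3)
link5: (6,1,3)
PS 3-5 [J2]: (6,1,4)
PS 0-5 [J2]: (6,1,5)
Grübler: 3·5 − 2·1 − 5 = 8

M = 8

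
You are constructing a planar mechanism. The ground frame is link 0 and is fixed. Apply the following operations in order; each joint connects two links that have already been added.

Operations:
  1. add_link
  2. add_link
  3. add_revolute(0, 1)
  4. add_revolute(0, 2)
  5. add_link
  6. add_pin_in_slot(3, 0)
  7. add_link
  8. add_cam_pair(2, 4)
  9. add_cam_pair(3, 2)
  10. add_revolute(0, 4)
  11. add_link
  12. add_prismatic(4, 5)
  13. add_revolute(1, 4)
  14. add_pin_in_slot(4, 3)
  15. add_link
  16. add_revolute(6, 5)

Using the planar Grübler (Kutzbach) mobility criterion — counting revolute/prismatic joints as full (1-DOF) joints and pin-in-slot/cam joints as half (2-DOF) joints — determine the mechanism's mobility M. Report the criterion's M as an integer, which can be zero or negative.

(L,J1,J2)=(1,0,0); link0 fixed
link1: (2,0,0)
link2: (3,0,0)
R 0-1 [J1]: (3,1,0)
R 0-2 [J1]: (3,2,0)
link3: (4,2,0)
PS 3-0 [J2]: (4,2,1)
link4: (5,2,1)
C 2-4 [J2]: (5,2,2)
C 3-2 [J2]: (5,2,3)
R 0-4 [J1]: (5,3,3)
link5: (6,3,3)
P 4-5 [J1]: (6,4,3)
R 1-4 [J1]: (6,5,3)
PS 4-3 [J2]: (6,5,4)
link6: (7,5,4)
R 6-5 [J1]: (7,6,4)
Grübler: 3·6 − 2·6 − 4 = 2

M = 2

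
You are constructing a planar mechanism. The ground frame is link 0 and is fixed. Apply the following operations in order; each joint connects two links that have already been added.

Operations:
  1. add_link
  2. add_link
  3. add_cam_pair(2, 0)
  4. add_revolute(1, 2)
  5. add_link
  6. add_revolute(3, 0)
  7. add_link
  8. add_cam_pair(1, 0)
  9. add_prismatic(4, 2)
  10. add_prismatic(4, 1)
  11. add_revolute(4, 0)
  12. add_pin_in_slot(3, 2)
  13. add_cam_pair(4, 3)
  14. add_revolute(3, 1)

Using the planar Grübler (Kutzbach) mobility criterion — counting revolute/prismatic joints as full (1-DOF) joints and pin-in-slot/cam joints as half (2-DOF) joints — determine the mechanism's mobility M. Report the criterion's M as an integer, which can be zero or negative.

link 0 = ground. State L|J1|J2 = 1|0|0
+link1  2|0|0
+link2  3|0|0
C(2,0) f=2→J2  3|0|1
R(1,2) f=1→J1  3|1|1
+link3  4|1|1
R(3,0) f=1→J1  4|2|1
+link4  5|2|1
C(1,0) f=2→J2  5|2|2
P(4,2) f=1→J1  5|3|2
P(4,1) f=1→J1  5|4|2
R(4,0) f=1→J1  5|5|2
PS(3,2) f=2→J2  5|5|3
C(4,3) f=2→J2  5|5|4
R(3,1) f=1→J1  5|6|4
M = 3(5−1)−2·6−4 = 12−12−4 = -4

M = -4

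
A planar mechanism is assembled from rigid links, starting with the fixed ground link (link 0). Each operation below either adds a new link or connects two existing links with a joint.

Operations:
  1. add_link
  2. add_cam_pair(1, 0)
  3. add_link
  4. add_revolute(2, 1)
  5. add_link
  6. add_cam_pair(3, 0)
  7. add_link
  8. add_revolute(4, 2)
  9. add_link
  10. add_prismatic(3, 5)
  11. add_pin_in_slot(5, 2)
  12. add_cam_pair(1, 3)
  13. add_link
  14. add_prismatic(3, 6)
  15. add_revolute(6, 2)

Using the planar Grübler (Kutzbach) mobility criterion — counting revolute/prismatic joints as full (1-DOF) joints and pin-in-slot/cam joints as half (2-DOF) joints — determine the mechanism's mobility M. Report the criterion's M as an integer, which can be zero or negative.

ground; <1,0,0>
#1 <2,0,0>
C:1↔0 J2 <2,0,1>
#2 <3,0,1>
R:2↔1 J1 <3,1,1>
#3 <4,1,1>
C:3↔0 J2 <4,1,2>
#4 <5,1,2>
R:4↔2 J1 <5,2,2>
#5 <6,2,2>
P:3↔5 J1 <6,3,2>
PS:5↔2 J2 <6,3,3>
C:1↔3 J2 <6,3,4>
#6 <7,3,4>
P:3↔6 J1 <7,4,4>
R:6↔2 J1 <7,5,4>
3×6 − 2×5 − 1×4 = 4

M = 4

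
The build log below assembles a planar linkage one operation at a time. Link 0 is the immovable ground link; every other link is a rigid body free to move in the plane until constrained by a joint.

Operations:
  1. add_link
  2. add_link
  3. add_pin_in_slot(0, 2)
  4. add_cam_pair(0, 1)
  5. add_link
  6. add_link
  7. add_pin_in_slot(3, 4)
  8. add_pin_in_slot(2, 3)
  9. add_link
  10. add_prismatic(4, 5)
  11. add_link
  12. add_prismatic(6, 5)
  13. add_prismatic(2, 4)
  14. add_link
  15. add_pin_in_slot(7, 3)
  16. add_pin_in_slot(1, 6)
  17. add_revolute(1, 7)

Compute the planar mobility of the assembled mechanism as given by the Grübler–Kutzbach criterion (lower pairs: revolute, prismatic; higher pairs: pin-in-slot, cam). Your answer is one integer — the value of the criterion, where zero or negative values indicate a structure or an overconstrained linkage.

M = 7

ground; <1,0,0>
#1 <2,0,0>
#2 <3,0,0>
PS:0↔2 J2 <3,0,1>
C:0↔1 J2 <3,0,2>
#3 <4,0,2>
#4 <5,0,2>
PS:3↔4 J2 <5,0,3>
PS:2↔3 J2 <5,0,4>
#5 <6,0,4>
P:4↔5 J1 <6,1,4>
#6 <7,1,4>
P:6↔5 J1 <7,2,4>
P:2↔4 J1 <7,3,4>
#7 <8,3,4>
PS:7↔3 J2 <8,3,5>
PS:1↔6 J2 <8,3,6>
R:1↔7 J1 <8,4,6>
3×7 − 2×4 − 1×6 = 7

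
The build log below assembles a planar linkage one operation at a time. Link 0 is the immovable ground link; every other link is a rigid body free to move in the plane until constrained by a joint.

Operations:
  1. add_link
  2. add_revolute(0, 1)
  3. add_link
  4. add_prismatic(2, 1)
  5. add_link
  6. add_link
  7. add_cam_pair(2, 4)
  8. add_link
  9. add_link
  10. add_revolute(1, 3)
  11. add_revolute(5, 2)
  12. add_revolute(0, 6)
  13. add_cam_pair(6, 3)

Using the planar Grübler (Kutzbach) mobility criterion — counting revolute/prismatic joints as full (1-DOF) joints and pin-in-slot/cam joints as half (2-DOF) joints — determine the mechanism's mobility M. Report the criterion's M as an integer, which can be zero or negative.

L=1 J1=0 J2=0
add link → L=2 J1=0 J2=0
R@0,1 dof=1 J1 → L=2 J1=1 J2=0
add link → L=3 J1=1 J2=0
P@2,1 dof=1 J1 → L=3 J1=2 J2=0
add link → L=4 J1=2 J2=0
add link → L=5 J1=2 J2=0
C@2,4 dof=2 J2 → L=5 J1=2 J2=1
add link → L=6 J1=2 J2=1
add link → L=7 J1=2 J2=1
R@1,3 dof=1 J1 → L=7 J1=3 J2=1
R@5,2 dof=1 J1 → L=7 J1=4 J2=1
R@0,6 dof=1 J1 → L=7 J1=5 J2=1
C@6,3 dof=2 J2 → L=7 J1=5 J2=2
M=3(L−1)−2J1−J2=3·6−2·5−2=6

M = 6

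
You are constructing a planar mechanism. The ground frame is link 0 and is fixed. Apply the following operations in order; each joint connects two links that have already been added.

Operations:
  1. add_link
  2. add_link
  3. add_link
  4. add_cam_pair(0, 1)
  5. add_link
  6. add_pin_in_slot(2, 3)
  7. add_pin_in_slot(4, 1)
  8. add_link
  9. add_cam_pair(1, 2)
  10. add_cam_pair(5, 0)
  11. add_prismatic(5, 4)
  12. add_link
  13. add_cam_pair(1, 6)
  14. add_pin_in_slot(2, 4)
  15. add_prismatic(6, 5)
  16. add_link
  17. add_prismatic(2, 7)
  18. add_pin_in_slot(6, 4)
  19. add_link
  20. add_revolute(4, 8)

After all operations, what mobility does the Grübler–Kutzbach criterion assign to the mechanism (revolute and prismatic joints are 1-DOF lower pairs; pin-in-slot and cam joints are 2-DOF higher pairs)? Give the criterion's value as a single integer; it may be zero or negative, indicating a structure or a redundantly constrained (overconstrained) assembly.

M = 8

link 0 = ground. State L|J1|J2 = 1|0|0
+link1  2|0|0
+link2  3|0|0
+link3  4|0|0
C(0,1) f=2→J2  4|0|1
+link4  5|0|1
PS(2,3) f=2→J2  5|0|2
PS(4,1) f=2→J2  5|0|3
+link5  6|0|3
C(1,2) f=2→J2  6|0|4
C(5,0) f=2→J2  6|0|5
P(5,4) f=1→J1  6|1|5
+link6  7|1|5
C(1,6) f=2→J2  7|1|6
PS(2,4) f=2→J2  7|1|7
P(6,5) f=1→J1  7|2|7
+link7  8|2|7
P(2,7) f=1→J1  8|3|7
PS(6,4) f=2→J2  8|3|8
+link8  9|3|8
R(4,8) f=1→J1  9|4|8
M = 3(9−1)−2·4−8 = 24−8−8 = 8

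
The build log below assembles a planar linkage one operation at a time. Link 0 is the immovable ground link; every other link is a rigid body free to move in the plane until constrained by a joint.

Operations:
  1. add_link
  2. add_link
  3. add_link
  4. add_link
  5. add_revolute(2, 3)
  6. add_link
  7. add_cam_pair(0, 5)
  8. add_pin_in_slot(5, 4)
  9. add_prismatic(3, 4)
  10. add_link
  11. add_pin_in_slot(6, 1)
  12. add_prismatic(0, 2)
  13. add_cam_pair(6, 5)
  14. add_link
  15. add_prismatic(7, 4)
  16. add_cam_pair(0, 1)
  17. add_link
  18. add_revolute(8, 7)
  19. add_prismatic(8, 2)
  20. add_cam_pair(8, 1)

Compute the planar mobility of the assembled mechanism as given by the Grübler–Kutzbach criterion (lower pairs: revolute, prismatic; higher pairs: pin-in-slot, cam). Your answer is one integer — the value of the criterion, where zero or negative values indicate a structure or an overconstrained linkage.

M = 6

ground; <1,0,0>
#1 <2,0,0>
#2 <3,0,0>
#3 <4,0,0>
#4 <5,0,0>
R:2↔3 J1 <5,1,0>
#5 <6,1,0>
C:0↔5 J2 <6,1,1>
PS:5↔4 J2 <6,1,2>
P:3↔4 J1 <6,2,2>
#6 <7,2,2>
PS:6↔1 J2 <7,2,3>
P:0↔2 J1 <7,3,3>
C:6↔5 J2 <7,3,4>
#7 <8,3,4>
P:7↔4 J1 <8,4,4>
C:0↔1 J2 <8,4,5>
#8 <9,4,5>
R:8↔7 J1 <9,5,5>
P:8↔2 J1 <9,6,5>
C:8↔1 J2 <9,6,6>
3×8 − 2×6 − 1×6 = 6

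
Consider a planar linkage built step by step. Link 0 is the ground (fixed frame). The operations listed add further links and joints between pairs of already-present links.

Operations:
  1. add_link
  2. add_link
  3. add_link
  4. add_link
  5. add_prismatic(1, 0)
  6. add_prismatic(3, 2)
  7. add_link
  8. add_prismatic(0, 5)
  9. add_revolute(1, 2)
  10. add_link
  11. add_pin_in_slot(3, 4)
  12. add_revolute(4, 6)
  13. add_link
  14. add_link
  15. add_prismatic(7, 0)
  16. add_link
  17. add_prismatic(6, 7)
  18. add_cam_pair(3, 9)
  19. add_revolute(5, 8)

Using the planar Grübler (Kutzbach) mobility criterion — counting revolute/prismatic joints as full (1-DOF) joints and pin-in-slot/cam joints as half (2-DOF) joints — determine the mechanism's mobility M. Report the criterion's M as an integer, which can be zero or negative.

link 0 = ground. State L|J1|J2 = 1|0|0
+link1  2|0|0
+link2  3|0|0
+link3  4|0|0
+link4  5|0|0
P(1,0) f=1→J1  5|1|0
P(3,2) f=1→J1  5|2|0
+link5  6|2|0
P(0,5) f=1→J1  6|3|0
R(1,2) f=1→J1  6|4|0
+link6  7|4|0
PS(3,4) f=2→J2  7|4|1
R(4,6) f=1→J1  7|5|1
+link7  8|5|1
+link8  9|5|1
P(7,0) f=1→J1  9|6|1
+link9  10|6|1
P(6,7) f=1→J1  10|7|1
C(3,9) f=2→J2  10|7|2
R(5,8) f=1→J1  10|8|2
M = 3(10−1)−2·8−2 = 27−16−2 = 9

M = 9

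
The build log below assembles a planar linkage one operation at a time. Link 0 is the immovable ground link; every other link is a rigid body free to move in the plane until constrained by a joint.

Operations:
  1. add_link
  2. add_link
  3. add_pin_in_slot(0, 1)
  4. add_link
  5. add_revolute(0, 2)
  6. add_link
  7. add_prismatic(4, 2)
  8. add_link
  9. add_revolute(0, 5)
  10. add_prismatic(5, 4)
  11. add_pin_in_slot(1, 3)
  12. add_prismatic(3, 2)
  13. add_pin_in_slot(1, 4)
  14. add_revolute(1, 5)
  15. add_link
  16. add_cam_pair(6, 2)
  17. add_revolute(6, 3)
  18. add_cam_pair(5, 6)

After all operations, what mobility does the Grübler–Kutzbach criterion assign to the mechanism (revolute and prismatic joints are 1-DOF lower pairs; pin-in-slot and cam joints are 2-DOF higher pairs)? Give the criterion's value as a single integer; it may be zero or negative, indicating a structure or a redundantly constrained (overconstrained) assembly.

M = -1

L=1 J1=0 J2=0
add link → L=2 J1=0 J2=0
add link → L=3 J1=0 J2=0
PS@0,1 dof=2 J2 → L=3 J1=0 J2=1
add link → L=4 J1=0 J2=1
R@0,2 dof=1 J1 → L=4 J1=1 J2=1
add link → L=5 J1=1 J2=1
P@4,2 dof=1 J1 → L=5 J1=2 J2=1
add link → L=6 J1=2 J2=1
R@0,5 dof=1 J1 → L=6 J1=3 J2=1
P@5,4 dof=1 J1 → L=6 J1=4 J2=1
PS@1,3 dof=2 J2 → L=6 J1=4 J2=2
P@3,2 dof=1 J1 → L=6 J1=5 J2=2
PS@1,4 dof=2 J2 → L=6 J1=5 J2=3
R@1,5 dof=1 J1 → L=6 J1=6 J2=3
add link → L=7 J1=6 J2=3
C@6,2 dof=2 J2 → L=7 J1=6 J2=4
R@6,3 dof=1 J1 → L=7 J1=7 J2=4
C@5,6 dof=2 J2 → L=7 J1=7 J2=5
M=3(L−1)−2J1−J2=3·6−2·7−5=-1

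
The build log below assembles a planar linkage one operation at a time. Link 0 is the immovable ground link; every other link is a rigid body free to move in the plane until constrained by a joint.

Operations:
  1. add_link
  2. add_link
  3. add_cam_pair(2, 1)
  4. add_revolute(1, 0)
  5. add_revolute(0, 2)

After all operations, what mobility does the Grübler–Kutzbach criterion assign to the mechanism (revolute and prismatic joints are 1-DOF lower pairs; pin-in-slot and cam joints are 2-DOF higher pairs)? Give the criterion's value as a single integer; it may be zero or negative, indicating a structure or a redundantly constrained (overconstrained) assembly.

M = 1

link 0 = ground. State L|J1|J2 = 1|0|0
+link1  2|0|0
+link2  3|0|0
C(2,1) f=2→J2  3|0|1
R(1,0) f=1→J1  3|1|1
R(0,2) f=1→J1  3|2|1
M = 3(3−1)−2·2−1 = 6−4−1 = 1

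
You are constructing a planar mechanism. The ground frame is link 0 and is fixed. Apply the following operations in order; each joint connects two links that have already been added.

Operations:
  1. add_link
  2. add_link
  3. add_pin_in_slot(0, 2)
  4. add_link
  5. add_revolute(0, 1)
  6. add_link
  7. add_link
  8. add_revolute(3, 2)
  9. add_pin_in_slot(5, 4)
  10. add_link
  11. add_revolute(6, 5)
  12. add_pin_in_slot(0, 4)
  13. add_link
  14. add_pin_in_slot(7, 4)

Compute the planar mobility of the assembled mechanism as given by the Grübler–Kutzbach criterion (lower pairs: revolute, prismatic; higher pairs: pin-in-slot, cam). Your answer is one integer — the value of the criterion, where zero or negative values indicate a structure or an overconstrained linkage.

M = 11

(L,J1,J2)=(1,0,0); link0 fixed
link1: (2,0,0)
link2: (3,0,0)
PS 0-2 [J2]: (3,0,1)
link3: (4,0,1)
R 0-1 [J1]: (4,1,1)
link4: (5,1,1)
link5: (6,1,1)
R 3-2 [J1]: (6,2,1)
PS 5-4 [J2]: (6,2,2)
link6: (7,2,2)
R 6-5 [J1]: (7,3,2)
PS 0-4 [J2]: (7,3,3)
link7: (8,3,3)
PS 7-4 [J2]: (8,3,4)
Grübler: 3·7 − 2·3 − 4 = 11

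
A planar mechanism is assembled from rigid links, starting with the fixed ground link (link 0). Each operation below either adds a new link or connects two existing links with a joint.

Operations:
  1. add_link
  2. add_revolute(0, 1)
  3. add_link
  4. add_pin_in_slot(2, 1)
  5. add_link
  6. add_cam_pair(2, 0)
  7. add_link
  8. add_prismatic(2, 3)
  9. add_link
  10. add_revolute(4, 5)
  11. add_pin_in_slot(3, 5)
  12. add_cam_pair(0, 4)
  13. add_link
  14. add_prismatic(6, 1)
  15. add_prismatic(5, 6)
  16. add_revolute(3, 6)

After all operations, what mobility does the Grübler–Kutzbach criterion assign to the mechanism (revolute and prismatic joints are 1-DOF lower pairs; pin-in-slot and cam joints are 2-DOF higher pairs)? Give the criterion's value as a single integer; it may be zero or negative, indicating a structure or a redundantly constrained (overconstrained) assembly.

link 0 = ground. State L|J1|J2 = 1|0|0
+link1  2|0|0
R(0,1) f=1→J1  2|1|0
+link2  3|1|0
PS(2,1) f=2→J2  3|1|1
+link3  4|1|1
C(2,0) f=2→J2  4|1|2
+link4  5|1|2
P(2,3) f=1→J1  5|2|2
+link5  6|2|2
R(4,5) f=1→J1  6|3|2
PS(3,5) f=2→J2  6|3|3
C(0,4) f=2→J2  6|3|4
+link6  7|3|4
P(6,1) f=1→J1  7|4|4
P(5,6) f=1→J1  7|5|4
R(3,6) f=1→J1  7|6|4
M = 3(7−1)−2·6−4 = 18−12−4 = 2

M = 2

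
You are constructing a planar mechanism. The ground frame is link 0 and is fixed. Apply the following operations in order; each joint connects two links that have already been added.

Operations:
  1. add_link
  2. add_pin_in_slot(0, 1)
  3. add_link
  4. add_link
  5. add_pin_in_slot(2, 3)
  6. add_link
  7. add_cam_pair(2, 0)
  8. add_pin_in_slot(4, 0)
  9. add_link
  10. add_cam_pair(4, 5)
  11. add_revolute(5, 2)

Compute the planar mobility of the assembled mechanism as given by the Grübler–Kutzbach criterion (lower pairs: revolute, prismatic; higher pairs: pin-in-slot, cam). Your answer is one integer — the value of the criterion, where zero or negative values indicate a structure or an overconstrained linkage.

ground; <1,0,0>
#1 <2,0,0>
PS:0↔1 J2 <2,0,1>
#2 <3,0,1>
#3 <4,0,1>
PS:2↔3 J2 <4,0,2>
#4 <5,0,2>
C:2↔0 J2 <5,0,3>
PS:4↔0 J2 <5,0,4>
#5 <6,0,4>
C:4↔5 J2 <6,0,5>
R:5↔2 J1 <6,1,5>
3×5 − 2×1 − 1×5 = 8

M = 8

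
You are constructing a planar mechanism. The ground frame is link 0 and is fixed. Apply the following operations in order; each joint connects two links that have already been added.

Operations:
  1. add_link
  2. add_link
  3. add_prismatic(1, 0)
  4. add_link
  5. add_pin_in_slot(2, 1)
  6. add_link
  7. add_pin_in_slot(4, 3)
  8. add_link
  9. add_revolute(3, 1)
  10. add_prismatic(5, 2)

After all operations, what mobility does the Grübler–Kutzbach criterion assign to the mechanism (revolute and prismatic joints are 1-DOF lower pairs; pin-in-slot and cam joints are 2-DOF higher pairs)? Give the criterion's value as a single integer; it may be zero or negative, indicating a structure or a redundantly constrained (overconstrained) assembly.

M = 7

(L,J1,J2)=(1,0,0); link0 fixed
link1: (2,0,0)
link2: (3,0,0)
P 1-0 [J1]: (3,1,0)
link3: (4,1,0)
PS 2-1 [J2]: (4,1,1)
link4: (5,1,1)
PS 4-3 [J2]: (5,1,2)
link5: (6,1,2)
R 3-1 [J1]: (6,2,2)
P 5-2 [J1]: (6,3,2)
Grübler: 3·5 − 2·3 − 2 = 7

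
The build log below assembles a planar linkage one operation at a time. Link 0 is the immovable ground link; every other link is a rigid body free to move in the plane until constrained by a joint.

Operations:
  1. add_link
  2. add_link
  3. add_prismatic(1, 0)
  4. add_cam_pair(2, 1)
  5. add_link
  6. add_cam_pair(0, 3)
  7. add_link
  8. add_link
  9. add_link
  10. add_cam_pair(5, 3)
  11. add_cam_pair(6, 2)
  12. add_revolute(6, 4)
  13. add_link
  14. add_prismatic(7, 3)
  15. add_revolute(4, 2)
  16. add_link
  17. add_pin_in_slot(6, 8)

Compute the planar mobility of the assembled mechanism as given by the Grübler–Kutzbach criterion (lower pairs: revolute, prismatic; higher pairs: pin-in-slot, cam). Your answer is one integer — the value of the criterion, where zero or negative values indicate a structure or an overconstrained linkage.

[1;0;0] (link 0 is ground)
L+ [2;0;0]
L+ [3;0;0]
P(1,0)∈J1 [3;1;0]
C(2,1)∈J2 [3;1;1]
L+ [4;1;1]
C(0,3)∈J2 [4;1;2]
L+ [5;1;2]
L+ [6;1;2]
L+ [7;1;2]
C(5,3)∈J2 [7;1;3]
C(6,2)∈J2 [7;1;4]
R(6,4)∈J1 [7;2;4]
L+ [8;2;4]
P(7,3)∈J1 [8;3;4]
R(4,2)∈J1 [8;4;4]
L+ [9;4;4]
PS(6,8)∈J2 [9;4;5]
mobility = 24 − 8 − 5 = 11

M = 11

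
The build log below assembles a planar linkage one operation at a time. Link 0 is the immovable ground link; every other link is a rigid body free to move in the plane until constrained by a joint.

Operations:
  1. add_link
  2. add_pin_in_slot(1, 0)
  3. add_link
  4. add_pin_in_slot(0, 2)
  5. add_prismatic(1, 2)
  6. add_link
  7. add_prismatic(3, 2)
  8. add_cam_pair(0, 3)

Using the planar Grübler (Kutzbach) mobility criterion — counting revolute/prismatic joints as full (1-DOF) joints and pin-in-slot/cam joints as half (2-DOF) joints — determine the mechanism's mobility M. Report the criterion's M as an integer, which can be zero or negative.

link 0 = ground. State L|J1|J2 = 1|0|0
+link1  2|0|0
PS(1,0) f=2→J2  2|0|1
+link2  3|0|1
PS(0,2) f=2→J2  3|0|2
P(1,2) f=1→J1  3|1|2
+link3  4|1|2
P(3,2) f=1→J1  4|2|2
C(0,3) f=2→J2  4|2|3
M = 3(4−1)−2·2−3 = 9−4−3 = 2

M = 2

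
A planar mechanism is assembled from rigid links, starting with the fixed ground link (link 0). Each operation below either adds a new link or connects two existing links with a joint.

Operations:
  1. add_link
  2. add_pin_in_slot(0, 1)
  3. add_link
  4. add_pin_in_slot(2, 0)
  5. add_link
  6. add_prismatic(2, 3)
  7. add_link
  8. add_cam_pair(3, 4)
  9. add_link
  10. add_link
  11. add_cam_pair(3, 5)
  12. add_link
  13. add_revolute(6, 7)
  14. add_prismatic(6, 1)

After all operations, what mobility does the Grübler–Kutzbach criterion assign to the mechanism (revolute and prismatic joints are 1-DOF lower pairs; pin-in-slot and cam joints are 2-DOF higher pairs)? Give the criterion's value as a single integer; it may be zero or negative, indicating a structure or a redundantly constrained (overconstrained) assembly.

[1;0;0] (link 0 is ground)
L+ [2;0;0]
PS(0,1)∈J2 [2;0;1]
L+ [3;0;1]
PS(2,0)∈J2 [3;0;2]
L+ [4;0;2]
P(2,3)∈J1 [4;1;2]
L+ [5;1;2]
C(3,4)∈J2 [5;1;3]
L+ [6;1;3]
L+ [7;1;3]
C(3,5)∈J2 [7;1;4]
L+ [8;1;4]
R(6,7)∈J1 [8;2;4]
P(6,1)∈J1 [8;3;4]
mobility = 21 − 6 − 4 = 11

M = 11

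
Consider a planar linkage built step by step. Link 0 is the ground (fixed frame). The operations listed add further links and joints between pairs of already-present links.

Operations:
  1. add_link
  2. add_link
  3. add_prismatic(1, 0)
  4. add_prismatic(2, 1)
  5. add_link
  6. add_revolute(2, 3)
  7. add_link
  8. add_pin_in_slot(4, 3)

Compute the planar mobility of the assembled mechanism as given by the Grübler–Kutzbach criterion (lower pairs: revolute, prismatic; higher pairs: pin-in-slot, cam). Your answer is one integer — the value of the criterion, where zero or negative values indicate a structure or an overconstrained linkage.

M = 5

(L,J1,J2)=(1,0,0); link0 fixed
link1: (2,0,0)
link2: (3,0,0)
P 1-0 [J1]: (3,1,0)
P 2-1 [J1]: (3,2,0)
link3: (4,2,0)
R 2-3 [J1]: (4,3,0)
link4: (5,3,0)
PS 4-3 [J2]: (5,3,1)
Grübler: 3·4 − 2·3 − 1 = 5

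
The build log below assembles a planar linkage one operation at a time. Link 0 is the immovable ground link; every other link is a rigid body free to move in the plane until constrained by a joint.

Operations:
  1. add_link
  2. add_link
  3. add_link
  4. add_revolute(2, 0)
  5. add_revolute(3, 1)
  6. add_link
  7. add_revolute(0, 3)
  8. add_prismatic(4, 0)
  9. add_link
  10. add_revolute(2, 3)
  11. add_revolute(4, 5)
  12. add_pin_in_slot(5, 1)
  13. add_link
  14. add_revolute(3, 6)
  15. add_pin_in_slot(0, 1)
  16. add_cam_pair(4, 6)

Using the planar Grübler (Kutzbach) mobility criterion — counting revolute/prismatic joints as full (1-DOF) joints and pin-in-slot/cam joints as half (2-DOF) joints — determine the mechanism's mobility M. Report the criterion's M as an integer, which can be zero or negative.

ground; <1,0,0>
#1 <2,0,0>
#2 <3,0,0>
#3 <4,0,0>
R:2↔0 J1 <4,1,0>
R:3↔1 J1 <4,2,0>
#4 <5,2,0>
R:0↔3 J1 <5,3,0>
P:4↔0 J1 <5,4,0>
#5 <6,4,0>
R:2↔3 J1 <6,5,0>
R:4↔5 J1 <6,6,0>
PS:5↔1 J2 <6,6,1>
#6 <7,6,1>
R:3↔6 J1 <7,7,1>
PS:0↔1 J2 <7,7,2>
C:4↔6 J2 <7,7,3>
3×6 − 2×7 − 1×3 = 1

M = 1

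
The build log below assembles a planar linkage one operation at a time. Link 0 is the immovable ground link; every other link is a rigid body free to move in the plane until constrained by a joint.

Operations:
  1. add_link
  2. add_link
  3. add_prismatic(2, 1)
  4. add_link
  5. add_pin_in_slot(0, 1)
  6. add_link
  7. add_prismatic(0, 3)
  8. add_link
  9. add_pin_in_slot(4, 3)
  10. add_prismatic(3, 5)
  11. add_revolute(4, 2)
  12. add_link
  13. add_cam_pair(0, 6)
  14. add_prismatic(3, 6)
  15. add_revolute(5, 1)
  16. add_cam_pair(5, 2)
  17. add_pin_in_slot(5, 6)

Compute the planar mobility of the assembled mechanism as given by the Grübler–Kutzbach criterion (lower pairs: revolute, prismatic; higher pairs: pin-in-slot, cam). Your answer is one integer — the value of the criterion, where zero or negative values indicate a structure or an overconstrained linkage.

M = 1

L=1 J1=0 J2=0
add link → L=2 J1=0 J2=0
add link → L=3 J1=0 J2=0
P@2,1 dof=1 J1 → L=3 J1=1 J2=0
add link → L=4 J1=1 J2=0
PS@0,1 dof=2 J2 → L=4 J1=1 J2=1
add link → L=5 J1=1 J2=1
P@0,3 dof=1 J1 → L=5 J1=2 J2=1
add link → L=6 J1=2 J2=1
PS@4,3 dof=2 J2 → L=6 J1=2 J2=2
P@3,5 dof=1 J1 → L=6 J1=3 J2=2
R@4,2 dof=1 J1 → L=6 J1=4 J2=2
add link → L=7 J1=4 J2=2
C@0,6 dof=2 J2 → L=7 J1=4 J2=3
P@3,6 dof=1 J1 → L=7 J1=5 J2=3
R@5,1 dof=1 J1 → L=7 J1=6 J2=3
C@5,2 dof=2 J2 → L=7 J1=6 J2=4
PS@5,6 dof=2 J2 → L=7 J1=6 J2=5
M=3(L−1)−2J1−J2=3·6−2·6−5=1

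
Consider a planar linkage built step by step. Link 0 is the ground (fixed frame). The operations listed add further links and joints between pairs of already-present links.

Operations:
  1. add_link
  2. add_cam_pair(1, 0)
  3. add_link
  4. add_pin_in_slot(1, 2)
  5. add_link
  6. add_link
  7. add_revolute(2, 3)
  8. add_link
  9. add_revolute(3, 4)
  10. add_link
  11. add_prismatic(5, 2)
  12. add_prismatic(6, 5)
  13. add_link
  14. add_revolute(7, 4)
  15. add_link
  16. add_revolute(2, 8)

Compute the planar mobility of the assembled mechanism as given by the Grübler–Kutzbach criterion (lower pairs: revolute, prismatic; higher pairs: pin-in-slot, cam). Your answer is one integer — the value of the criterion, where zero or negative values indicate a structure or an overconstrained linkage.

M = 10

ground; <1,0,0>
#1 <2,0,0>
C:1↔0 J2 <2,0,1>
#2 <3,0,1>
PS:1↔2 J2 <3,0,2>
#3 <4,0,2>
#4 <5,0,2>
R:2↔3 J1 <5,1,2>
#5 <6,1,2>
R:3↔4 J1 <6,2,2>
#6 <7,2,2>
P:5↔2 J1 <7,3,2>
P:6↔5 J1 <7,4,2>
#7 <8,4,2>
R:7↔4 J1 <8,5,2>
#8 <9,5,2>
R:2↔8 J1 <9,6,2>
3×8 − 2×6 − 1×2 = 10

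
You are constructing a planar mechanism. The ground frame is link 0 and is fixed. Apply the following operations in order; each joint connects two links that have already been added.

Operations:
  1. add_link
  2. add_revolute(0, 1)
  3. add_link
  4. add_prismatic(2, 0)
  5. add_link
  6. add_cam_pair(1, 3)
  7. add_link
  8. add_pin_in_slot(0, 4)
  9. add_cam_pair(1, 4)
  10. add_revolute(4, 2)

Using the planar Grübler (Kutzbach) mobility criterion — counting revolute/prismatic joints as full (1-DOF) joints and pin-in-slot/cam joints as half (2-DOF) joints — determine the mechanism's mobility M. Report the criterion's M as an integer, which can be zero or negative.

M = 3

(L,J1,J2)=(1,0,0); link0 fixed
link1: (2,0,0)
R 0-1 [J1]: (2,1,0)
link2: (3,1,0)
P 2-0 [J1]: (3,2,0)
link3: (4,2,0)
C 1-3 [J2]: (4,2,1)
link4: (5,2,1)
PS 0-4 [J2]: (5,2,2)
C 1-4 [J2]: (5,2,3)
R 4-2 [J1]: (5,3,3)
Grübler: 3·4 − 2·3 − 3 = 3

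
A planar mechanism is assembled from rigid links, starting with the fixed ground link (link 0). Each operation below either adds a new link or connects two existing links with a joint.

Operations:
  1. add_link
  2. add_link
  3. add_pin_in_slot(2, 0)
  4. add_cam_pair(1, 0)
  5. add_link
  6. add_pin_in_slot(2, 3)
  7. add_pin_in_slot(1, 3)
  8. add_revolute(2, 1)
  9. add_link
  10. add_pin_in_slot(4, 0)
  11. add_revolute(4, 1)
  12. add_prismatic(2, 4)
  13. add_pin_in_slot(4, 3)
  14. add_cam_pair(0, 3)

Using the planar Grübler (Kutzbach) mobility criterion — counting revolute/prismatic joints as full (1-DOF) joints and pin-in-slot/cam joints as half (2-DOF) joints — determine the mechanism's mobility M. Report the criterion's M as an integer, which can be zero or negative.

(L,J1,J2)=(1,0,0); link0 fixed
link1: (2,0,0)
link2: (3,0,0)
PS 2-0 [J2]: (3,0,1)
C 1-0 [J2]: (3,0,2)
link3: (4,0,2)
PS 2-3 [J2]: (4,0,3)
PS 1-3 [J2]: (4,0,4)
R 2-1 [J1]: (4,1,4)
link4: (5,1,4)
PS 4-0 [J2]: (5,1,5)
R 4-1 [J1]: (5,2,5)
P 2-4 [J1]: (5,3,5)
PS 4-3 [J2]: (5,3,6)
C 0-3 [J2]: (5,3,7)
Grübler: 3·4 − 2·3 − 7 = -1

M = -1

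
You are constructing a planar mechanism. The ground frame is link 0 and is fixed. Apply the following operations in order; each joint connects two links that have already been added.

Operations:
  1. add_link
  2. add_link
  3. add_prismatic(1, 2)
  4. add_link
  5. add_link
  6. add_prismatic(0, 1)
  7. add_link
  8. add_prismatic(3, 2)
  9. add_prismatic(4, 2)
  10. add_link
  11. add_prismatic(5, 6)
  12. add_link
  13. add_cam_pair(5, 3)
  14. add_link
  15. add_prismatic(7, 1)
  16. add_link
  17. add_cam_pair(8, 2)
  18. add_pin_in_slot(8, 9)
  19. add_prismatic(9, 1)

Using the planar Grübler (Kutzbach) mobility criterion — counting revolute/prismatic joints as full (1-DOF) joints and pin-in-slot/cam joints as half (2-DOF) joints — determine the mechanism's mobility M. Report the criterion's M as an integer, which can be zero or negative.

[1;0;0] (link 0 is ground)
L+ [2;0;0]
L+ [3;0;0]
P(1,2)∈J1 [3;1;0]
L+ [4;1;0]
L+ [5;1;0]
P(0,1)∈J1 [5;2;0]
L+ [6;2;0]
P(3,2)∈J1 [6;3;0]
P(4,2)∈J1 [6;4;0]
L+ [7;4;0]
P(5,6)∈J1 [7;5;0]
L+ [8;5;0]
C(5,3)∈J2 [8;5;1]
L+ [9;5;1]
P(7,1)∈J1 [9;6;1]
L+ [10;6;1]
C(8,2)∈J2 [10;6;2]
PS(8,9)∈J2 [10;6;3]
P(9,1)∈J1 [10;7;3]
mobility = 27 − 14 − 3 = 10

M = 10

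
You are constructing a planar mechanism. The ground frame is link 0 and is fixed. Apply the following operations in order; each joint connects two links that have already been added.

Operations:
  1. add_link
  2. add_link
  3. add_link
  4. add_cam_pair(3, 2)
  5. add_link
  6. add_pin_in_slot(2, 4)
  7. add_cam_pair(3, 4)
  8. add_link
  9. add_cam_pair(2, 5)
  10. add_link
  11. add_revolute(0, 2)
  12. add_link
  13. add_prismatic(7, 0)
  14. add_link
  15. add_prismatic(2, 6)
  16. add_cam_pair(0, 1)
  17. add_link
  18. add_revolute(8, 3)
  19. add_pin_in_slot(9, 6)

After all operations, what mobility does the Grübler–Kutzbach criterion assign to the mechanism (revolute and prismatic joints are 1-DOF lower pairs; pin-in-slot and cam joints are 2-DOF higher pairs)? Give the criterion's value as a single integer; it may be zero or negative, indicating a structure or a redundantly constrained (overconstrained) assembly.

[1;0;0] (link 0 is ground)
L+ [2;0;0]
L+ [3;0;0]
L+ [4;0;0]
C(3,2)∈J2 [4;0;1]
L+ [5;0;1]
PS(2,4)∈J2 [5;0;2]
C(3,4)∈J2 [5;0;3]
L+ [6;0;3]
C(2,5)∈J2 [6;0;4]
L+ [7;0;4]
R(0,2)∈J1 [7;1;4]
L+ [8;1;4]
P(7,0)∈J1 [8;2;4]
L+ [9;2;4]
P(2,6)∈J1 [9;3;4]
C(0,1)∈J2 [9;3;5]
L+ [10;3;5]
R(8,3)∈J1 [10;4;5]
PS(9,6)∈J2 [10;4;6]
mobility = 27 − 8 − 6 = 13

M = 13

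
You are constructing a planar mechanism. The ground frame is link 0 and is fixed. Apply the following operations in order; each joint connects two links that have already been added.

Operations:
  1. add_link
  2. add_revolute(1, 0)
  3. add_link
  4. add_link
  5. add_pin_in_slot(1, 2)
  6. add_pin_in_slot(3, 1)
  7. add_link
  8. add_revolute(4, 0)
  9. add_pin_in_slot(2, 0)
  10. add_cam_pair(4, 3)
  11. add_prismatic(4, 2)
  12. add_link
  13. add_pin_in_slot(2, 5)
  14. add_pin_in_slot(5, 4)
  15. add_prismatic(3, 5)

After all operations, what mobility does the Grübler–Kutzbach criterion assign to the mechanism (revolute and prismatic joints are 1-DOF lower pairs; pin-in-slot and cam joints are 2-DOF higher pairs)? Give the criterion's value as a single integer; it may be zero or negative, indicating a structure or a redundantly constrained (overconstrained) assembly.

M = 1

(L,J1,J2)=(1,0,0); link0 fixed
link1: (2,0,0)
R 1-0 [J1]: (2,1,0)
link2: (3,1,0)
link3: (4,1,0)
PS 1-2 [J2]: (4,1,1)
PS 3-1 [J2]: (4,1,2)
link4: (5,1,2)
R 4-0 [J1]: (5,2,2)
PS 2-0 [J2]: (5,2,3)
C 4-3 [J2]: (5,2,4)
P 4-2 [J1]: (5,3,4)
link5: (6,3,4)
PS 2-5 [J2]: (6,3,5)
PS 5-4 [J2]: (6,3,6)
P 3-5 [J1]: (6,4,6)
Grübler: 3·5 − 2·4 − 6 = 1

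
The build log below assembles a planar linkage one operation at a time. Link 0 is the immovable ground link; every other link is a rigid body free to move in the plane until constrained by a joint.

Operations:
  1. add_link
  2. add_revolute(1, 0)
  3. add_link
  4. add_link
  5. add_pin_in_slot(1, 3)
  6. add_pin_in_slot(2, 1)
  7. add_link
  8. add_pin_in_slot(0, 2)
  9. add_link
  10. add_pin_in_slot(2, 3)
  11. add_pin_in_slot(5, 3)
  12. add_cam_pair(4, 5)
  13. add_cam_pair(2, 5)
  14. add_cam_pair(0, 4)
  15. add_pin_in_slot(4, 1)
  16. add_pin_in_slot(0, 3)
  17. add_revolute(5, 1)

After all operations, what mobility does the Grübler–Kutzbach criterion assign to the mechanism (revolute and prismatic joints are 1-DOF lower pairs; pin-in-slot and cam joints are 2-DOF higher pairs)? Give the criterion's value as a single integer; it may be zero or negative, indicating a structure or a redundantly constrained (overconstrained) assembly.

M = 1

L=1 J1=0 J2=0
add link → L=2 J1=0 J2=0
R@1,0 dof=1 J1 → L=2 J1=1 J2=0
add link → L=3 J1=1 J2=0
add link → L=4 J1=1 J2=0
PS@1,3 dof=2 J2 → L=4 J1=1 J2=1
PS@2,1 dof=2 J2 → L=4 J1=1 J2=2
add link → L=5 J1=1 J2=2
PS@0,2 dof=2 J2 → L=5 J1=1 J2=3
add link → L=6 J1=1 J2=3
PS@2,3 dof=2 J2 → L=6 J1=1 J2=4
PS@5,3 dof=2 J2 → L=6 J1=1 J2=5
C@4,5 dof=2 J2 → L=6 J1=1 J2=6
C@2,5 dof=2 J2 → L=6 J1=1 J2=7
C@0,4 dof=2 J2 → L=6 J1=1 J2=8
PS@4,1 dof=2 J2 → L=6 J1=1 J2=9
PS@0,3 dof=2 J2 → L=6 J1=1 J2=10
R@5,1 dof=1 J1 → L=6 J1=2 J2=10
M=3(L−1)−2J1−J2=3·5−2·2−10=1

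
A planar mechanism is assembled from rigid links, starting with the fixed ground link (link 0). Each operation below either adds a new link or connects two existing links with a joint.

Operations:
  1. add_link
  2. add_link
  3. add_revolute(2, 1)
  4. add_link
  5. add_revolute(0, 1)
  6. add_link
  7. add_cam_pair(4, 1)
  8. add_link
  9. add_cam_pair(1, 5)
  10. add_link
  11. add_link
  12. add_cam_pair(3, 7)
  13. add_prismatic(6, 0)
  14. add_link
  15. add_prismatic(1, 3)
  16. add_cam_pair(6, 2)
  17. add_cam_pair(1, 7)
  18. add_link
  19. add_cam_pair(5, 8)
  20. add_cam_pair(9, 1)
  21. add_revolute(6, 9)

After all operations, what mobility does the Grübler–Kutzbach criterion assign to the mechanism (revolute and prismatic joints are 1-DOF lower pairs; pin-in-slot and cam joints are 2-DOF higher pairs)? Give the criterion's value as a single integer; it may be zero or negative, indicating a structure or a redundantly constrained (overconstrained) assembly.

link 0 = ground. State L|J1|J2 = 1|0|0
+link1  2|0|0
+link2  3|0|0
R(2,1) f=1→J1  3|1|0
+link3  4|1|0
R(0,1) f=1→J1  4|2|0
+link4  5|2|0
C(4,1) f=2→J2  5|2|1
+link5  6|2|1
C(1,5) f=2→J2  6|2|2
+link6  7|2|2
+link7  8|2|2
C(3,7) f=2→J2  8|2|3
P(6,0) f=1→J1  8|3|3
+link8  9|3|3
P(1,3) f=1→J1  9|4|3
C(6,2) f=2→J2  9|4|4
C(1,7) f=2→J2  9|4|5
+link9  10|4|5
C(5,8) f=2→J2  10|4|6
C(9,1) f=2→J2  10|4|7
R(6,9) f=1→J1  10|5|7
M = 3(10−1)−2·5−7 = 27−10−7 = 10

M = 10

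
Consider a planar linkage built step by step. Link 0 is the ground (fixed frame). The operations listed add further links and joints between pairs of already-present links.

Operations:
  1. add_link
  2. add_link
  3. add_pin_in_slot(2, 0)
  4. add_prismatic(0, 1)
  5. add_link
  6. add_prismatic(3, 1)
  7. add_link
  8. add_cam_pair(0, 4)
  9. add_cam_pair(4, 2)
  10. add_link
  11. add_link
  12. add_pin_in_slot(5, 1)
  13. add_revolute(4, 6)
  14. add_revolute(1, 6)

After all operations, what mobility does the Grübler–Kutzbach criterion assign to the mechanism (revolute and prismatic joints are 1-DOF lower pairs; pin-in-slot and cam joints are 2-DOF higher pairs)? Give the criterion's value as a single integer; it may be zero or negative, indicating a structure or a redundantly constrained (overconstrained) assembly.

M = 6

ground; <1,0,0>
#1 <2,0,0>
#2 <3,0,0>
PS:2↔0 J2 <3,0,1>
P:0↔1 J1 <3,1,1>
#3 <4,1,1>
P:3↔1 J1 <4,2,1>
#4 <5,2,1>
C:0↔4 J2 <5,2,2>
C:4↔2 J2 <5,2,3>
#5 <6,2,3>
#6 <7,2,3>
PS:5↔1 J2 <7,2,4>
R:4↔6 J1 <7,3,4>
R:1↔6 J1 <7,4,4>
3×6 − 2×4 − 1×4 = 6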